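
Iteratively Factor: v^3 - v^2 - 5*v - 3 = (v + 1)*(v^2 - 2*v - 3) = (v + 1)^2*(v - 3)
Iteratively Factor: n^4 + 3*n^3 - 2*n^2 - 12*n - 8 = (n + 2)*(n^3 + n^2 - 4*n - 4) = (n + 2)^2*(n^2 - n - 2) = (n + 1)*(n + 2)^2*(n - 2)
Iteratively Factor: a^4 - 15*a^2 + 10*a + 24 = (a - 2)*(a^3 + 2*a^2 - 11*a - 12) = (a - 2)*(a + 1)*(a^2 + a - 12) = (a - 2)*(a + 1)*(a + 4)*(a - 3)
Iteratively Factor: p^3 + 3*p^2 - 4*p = (p + 4)*(p^2 - p) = p*(p + 4)*(p - 1)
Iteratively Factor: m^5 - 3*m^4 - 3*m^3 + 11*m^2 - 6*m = (m - 1)*(m^4 - 2*m^3 - 5*m^2 + 6*m) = m*(m - 1)*(m^3 - 2*m^2 - 5*m + 6) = m*(m - 1)*(m + 2)*(m^2 - 4*m + 3) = m*(m - 3)*(m - 1)*(m + 2)*(m - 1)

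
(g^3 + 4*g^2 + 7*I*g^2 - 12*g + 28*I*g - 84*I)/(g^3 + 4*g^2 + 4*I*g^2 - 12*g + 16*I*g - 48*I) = (g + 7*I)/(g + 4*I)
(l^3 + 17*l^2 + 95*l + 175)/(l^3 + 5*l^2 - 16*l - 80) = (l^2 + 12*l + 35)/(l^2 - 16)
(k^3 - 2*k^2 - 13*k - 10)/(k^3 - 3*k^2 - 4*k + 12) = (k^2 - 4*k - 5)/(k^2 - 5*k + 6)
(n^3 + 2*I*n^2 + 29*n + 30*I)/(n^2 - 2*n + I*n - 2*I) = (n^2 + I*n + 30)/(n - 2)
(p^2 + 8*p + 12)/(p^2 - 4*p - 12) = (p + 6)/(p - 6)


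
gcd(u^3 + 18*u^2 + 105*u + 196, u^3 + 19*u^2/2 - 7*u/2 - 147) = u + 7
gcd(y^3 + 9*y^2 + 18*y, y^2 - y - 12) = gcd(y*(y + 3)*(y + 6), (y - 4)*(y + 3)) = y + 3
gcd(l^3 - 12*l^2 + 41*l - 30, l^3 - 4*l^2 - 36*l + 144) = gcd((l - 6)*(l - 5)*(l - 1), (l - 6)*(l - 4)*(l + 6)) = l - 6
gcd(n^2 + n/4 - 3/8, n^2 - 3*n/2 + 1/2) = n - 1/2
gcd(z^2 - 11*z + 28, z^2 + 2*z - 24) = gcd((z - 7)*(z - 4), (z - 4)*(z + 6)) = z - 4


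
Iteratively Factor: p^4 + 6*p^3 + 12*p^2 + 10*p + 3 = (p + 1)*(p^3 + 5*p^2 + 7*p + 3) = (p + 1)*(p + 3)*(p^2 + 2*p + 1) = (p + 1)^2*(p + 3)*(p + 1)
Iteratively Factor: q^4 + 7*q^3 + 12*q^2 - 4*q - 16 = (q + 2)*(q^3 + 5*q^2 + 2*q - 8) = (q - 1)*(q + 2)*(q^2 + 6*q + 8) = (q - 1)*(q + 2)*(q + 4)*(q + 2)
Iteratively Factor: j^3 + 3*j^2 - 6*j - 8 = (j + 4)*(j^2 - j - 2) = (j + 1)*(j + 4)*(j - 2)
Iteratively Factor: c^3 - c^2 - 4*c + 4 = (c + 2)*(c^2 - 3*c + 2) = (c - 1)*(c + 2)*(c - 2)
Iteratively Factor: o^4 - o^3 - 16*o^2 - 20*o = (o + 2)*(o^3 - 3*o^2 - 10*o) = o*(o + 2)*(o^2 - 3*o - 10) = o*(o - 5)*(o + 2)*(o + 2)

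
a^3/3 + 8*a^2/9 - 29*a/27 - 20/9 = (a/3 + 1)*(a - 5/3)*(a + 4/3)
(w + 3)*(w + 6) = w^2 + 9*w + 18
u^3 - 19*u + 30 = (u - 3)*(u - 2)*(u + 5)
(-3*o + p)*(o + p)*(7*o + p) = -21*o^3 - 17*o^2*p + 5*o*p^2 + p^3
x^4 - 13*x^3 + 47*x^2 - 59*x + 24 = (x - 8)*(x - 3)*(x - 1)^2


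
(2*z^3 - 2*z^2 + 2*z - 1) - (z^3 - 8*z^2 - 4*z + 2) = z^3 + 6*z^2 + 6*z - 3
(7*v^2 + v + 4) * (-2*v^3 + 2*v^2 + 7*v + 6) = -14*v^5 + 12*v^4 + 43*v^3 + 57*v^2 + 34*v + 24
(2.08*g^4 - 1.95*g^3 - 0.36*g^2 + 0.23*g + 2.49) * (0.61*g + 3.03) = 1.2688*g^5 + 5.1129*g^4 - 6.1281*g^3 - 0.9505*g^2 + 2.2158*g + 7.5447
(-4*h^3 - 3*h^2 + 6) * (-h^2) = 4*h^5 + 3*h^4 - 6*h^2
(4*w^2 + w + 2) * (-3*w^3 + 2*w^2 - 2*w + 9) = -12*w^5 + 5*w^4 - 12*w^3 + 38*w^2 + 5*w + 18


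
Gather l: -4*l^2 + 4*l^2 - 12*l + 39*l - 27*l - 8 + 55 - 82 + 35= 0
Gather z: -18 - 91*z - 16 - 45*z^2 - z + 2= -45*z^2 - 92*z - 32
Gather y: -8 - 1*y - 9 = -y - 17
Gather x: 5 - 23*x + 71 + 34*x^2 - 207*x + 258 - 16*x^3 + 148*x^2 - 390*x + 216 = -16*x^3 + 182*x^2 - 620*x + 550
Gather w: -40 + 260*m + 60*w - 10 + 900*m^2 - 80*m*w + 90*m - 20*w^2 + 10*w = 900*m^2 + 350*m - 20*w^2 + w*(70 - 80*m) - 50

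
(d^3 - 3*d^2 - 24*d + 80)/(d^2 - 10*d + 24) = (d^2 + d - 20)/(d - 6)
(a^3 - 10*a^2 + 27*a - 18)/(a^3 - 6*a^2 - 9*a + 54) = (a - 1)/(a + 3)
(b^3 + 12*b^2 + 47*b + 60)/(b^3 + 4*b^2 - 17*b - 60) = (b + 4)/(b - 4)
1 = 1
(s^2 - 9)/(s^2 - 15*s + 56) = (s^2 - 9)/(s^2 - 15*s + 56)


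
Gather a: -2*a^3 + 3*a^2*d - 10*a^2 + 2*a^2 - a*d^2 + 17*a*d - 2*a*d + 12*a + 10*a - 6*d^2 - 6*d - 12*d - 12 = -2*a^3 + a^2*(3*d - 8) + a*(-d^2 + 15*d + 22) - 6*d^2 - 18*d - 12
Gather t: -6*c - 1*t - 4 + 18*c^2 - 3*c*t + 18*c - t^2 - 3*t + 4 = 18*c^2 + 12*c - t^2 + t*(-3*c - 4)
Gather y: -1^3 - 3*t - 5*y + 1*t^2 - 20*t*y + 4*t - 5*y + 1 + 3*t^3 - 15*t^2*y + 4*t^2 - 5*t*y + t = 3*t^3 + 5*t^2 + 2*t + y*(-15*t^2 - 25*t - 10)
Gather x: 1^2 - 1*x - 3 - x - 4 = -2*x - 6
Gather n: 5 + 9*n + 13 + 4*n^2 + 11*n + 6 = 4*n^2 + 20*n + 24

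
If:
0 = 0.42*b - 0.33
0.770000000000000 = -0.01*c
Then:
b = 0.79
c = -77.00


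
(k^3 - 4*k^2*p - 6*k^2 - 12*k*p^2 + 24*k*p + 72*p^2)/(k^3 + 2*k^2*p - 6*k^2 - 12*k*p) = (k - 6*p)/k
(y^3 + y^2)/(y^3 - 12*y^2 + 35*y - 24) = y^2*(y + 1)/(y^3 - 12*y^2 + 35*y - 24)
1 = 1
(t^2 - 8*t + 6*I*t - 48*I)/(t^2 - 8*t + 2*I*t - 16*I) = (t + 6*I)/(t + 2*I)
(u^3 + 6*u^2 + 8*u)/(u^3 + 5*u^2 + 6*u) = (u + 4)/(u + 3)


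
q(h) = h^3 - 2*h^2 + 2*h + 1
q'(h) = 3*h^2 - 4*h + 2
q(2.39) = 8.01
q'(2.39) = 9.58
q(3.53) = 27.13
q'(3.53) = 25.26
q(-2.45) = -30.61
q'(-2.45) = 29.81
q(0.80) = 1.83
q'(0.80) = 0.72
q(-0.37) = -0.06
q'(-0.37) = 3.89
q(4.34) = 53.76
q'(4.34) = 41.15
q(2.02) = 5.12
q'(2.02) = 6.16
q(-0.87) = -2.91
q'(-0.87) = 7.75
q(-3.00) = -50.00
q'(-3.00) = 41.00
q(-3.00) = -50.00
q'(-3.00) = 41.00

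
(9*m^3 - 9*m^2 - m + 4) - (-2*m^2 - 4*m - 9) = 9*m^3 - 7*m^2 + 3*m + 13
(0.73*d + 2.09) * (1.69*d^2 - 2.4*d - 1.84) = 1.2337*d^3 + 1.7801*d^2 - 6.3592*d - 3.8456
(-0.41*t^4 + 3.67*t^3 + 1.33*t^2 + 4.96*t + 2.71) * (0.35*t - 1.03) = -0.1435*t^5 + 1.7068*t^4 - 3.3146*t^3 + 0.3661*t^2 - 4.1603*t - 2.7913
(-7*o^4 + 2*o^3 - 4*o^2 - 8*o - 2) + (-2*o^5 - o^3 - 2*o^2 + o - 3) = -2*o^5 - 7*o^4 + o^3 - 6*o^2 - 7*o - 5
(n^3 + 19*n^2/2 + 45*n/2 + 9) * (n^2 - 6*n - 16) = n^5 + 7*n^4/2 - 101*n^3/2 - 278*n^2 - 414*n - 144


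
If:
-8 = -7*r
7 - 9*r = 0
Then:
No Solution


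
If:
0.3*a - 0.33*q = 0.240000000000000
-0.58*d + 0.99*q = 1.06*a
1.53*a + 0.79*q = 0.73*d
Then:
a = -0.14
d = -1.20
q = -0.85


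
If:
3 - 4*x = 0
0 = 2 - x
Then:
No Solution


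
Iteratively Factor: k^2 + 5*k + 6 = (k + 3)*(k + 2)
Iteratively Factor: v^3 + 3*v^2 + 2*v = (v)*(v^2 + 3*v + 2) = v*(v + 1)*(v + 2)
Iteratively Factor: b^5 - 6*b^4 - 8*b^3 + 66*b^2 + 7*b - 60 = (b - 5)*(b^4 - b^3 - 13*b^2 + b + 12) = (b - 5)*(b + 1)*(b^3 - 2*b^2 - 11*b + 12) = (b - 5)*(b + 1)*(b + 3)*(b^2 - 5*b + 4) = (b - 5)*(b - 4)*(b + 1)*(b + 3)*(b - 1)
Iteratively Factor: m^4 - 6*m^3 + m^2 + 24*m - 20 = (m - 1)*(m^3 - 5*m^2 - 4*m + 20) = (m - 1)*(m + 2)*(m^2 - 7*m + 10) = (m - 5)*(m - 1)*(m + 2)*(m - 2)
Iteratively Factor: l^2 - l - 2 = (l - 2)*(l + 1)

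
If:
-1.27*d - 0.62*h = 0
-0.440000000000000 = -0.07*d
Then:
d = 6.29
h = -12.88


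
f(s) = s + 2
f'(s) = 1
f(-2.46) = -0.46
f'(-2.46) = 1.00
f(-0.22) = 1.78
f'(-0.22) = 1.00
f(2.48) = 4.48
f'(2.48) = 1.00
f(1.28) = 3.28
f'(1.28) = 1.00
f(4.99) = 6.99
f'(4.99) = 1.00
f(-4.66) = -2.66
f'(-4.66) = 1.00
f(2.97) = 4.97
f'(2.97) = 1.00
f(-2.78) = -0.78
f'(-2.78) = 1.00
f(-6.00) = -4.00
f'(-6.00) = 1.00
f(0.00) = 2.00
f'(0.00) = 1.00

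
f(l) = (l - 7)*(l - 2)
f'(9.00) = 9.00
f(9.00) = 14.00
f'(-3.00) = -15.00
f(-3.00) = 50.00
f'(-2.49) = -13.98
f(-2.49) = 42.61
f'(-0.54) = -10.08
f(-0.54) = 19.15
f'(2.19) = -4.62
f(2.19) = -0.91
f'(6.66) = 4.32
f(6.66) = -1.58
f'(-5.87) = -20.74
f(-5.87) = 101.29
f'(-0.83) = -10.66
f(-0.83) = 22.16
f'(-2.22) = -13.44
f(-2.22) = 38.91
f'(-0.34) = -9.68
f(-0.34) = 17.18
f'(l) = 2*l - 9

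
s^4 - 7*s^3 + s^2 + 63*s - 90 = (s - 5)*(s - 3)*(s - 2)*(s + 3)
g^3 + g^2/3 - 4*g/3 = g*(g - 1)*(g + 4/3)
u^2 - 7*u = u*(u - 7)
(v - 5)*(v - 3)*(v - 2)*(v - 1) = v^4 - 11*v^3 + 41*v^2 - 61*v + 30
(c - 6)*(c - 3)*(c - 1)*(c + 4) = c^4 - 6*c^3 - 13*c^2 + 90*c - 72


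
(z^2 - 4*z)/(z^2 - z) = (z - 4)/(z - 1)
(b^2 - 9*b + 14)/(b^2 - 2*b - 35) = (b - 2)/(b + 5)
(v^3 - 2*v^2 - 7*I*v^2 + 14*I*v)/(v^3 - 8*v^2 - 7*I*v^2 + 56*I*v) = (v - 2)/(v - 8)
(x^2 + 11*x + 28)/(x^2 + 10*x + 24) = (x + 7)/(x + 6)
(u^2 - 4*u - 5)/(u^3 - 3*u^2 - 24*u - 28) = (-u^2 + 4*u + 5)/(-u^3 + 3*u^2 + 24*u + 28)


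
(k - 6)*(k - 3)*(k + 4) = k^3 - 5*k^2 - 18*k + 72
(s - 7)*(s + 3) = s^2 - 4*s - 21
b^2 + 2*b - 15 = (b - 3)*(b + 5)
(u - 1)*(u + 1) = u^2 - 1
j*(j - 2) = j^2 - 2*j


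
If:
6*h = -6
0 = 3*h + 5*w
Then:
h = -1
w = 3/5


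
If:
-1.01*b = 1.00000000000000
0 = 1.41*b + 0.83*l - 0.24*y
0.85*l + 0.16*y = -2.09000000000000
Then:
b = -0.99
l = -0.83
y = -8.67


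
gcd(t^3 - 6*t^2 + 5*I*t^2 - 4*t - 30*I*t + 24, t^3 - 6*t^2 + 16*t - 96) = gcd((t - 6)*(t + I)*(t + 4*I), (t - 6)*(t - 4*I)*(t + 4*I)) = t^2 + t*(-6 + 4*I) - 24*I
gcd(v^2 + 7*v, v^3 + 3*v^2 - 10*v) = v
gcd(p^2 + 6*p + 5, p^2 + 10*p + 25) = p + 5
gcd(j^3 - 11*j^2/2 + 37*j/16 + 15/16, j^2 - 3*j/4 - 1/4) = j + 1/4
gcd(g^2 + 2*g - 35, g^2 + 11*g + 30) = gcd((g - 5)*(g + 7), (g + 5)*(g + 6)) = 1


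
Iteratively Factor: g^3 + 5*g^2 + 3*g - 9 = (g + 3)*(g^2 + 2*g - 3) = (g - 1)*(g + 3)*(g + 3)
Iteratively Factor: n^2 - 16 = (n - 4)*(n + 4)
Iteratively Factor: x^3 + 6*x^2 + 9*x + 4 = (x + 1)*(x^2 + 5*x + 4) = (x + 1)^2*(x + 4)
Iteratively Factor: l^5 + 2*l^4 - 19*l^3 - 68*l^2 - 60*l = (l + 2)*(l^4 - 19*l^2 - 30*l) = (l + 2)*(l + 3)*(l^3 - 3*l^2 - 10*l) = l*(l + 2)*(l + 3)*(l^2 - 3*l - 10) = l*(l + 2)^2*(l + 3)*(l - 5)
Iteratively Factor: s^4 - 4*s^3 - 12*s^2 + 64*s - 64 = (s - 2)*(s^3 - 2*s^2 - 16*s + 32) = (s - 2)^2*(s^2 - 16) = (s - 2)^2*(s + 4)*(s - 4)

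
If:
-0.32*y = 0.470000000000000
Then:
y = -1.47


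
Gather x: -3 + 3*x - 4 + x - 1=4*x - 8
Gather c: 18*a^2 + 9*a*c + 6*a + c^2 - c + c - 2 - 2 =18*a^2 + 9*a*c + 6*a + c^2 - 4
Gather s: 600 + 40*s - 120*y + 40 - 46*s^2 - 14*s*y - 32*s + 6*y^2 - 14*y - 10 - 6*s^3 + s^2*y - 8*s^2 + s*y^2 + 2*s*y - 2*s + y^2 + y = -6*s^3 + s^2*(y - 54) + s*(y^2 - 12*y + 6) + 7*y^2 - 133*y + 630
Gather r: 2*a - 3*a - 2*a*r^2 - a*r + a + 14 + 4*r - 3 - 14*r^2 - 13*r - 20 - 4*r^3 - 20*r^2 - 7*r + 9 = -4*r^3 + r^2*(-2*a - 34) + r*(-a - 16)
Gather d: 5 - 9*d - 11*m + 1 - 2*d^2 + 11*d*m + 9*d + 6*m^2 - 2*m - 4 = -2*d^2 + 11*d*m + 6*m^2 - 13*m + 2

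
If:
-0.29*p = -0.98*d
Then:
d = 0.295918367346939*p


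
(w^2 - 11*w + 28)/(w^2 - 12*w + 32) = (w - 7)/(w - 8)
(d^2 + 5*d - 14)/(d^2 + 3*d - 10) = (d + 7)/(d + 5)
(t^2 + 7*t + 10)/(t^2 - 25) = (t + 2)/(t - 5)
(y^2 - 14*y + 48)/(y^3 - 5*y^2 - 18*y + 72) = (y - 8)/(y^2 + y - 12)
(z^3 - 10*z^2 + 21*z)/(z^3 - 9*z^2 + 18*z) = (z - 7)/(z - 6)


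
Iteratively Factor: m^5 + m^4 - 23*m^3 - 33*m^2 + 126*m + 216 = (m + 3)*(m^4 - 2*m^3 - 17*m^2 + 18*m + 72) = (m + 2)*(m + 3)*(m^3 - 4*m^2 - 9*m + 36) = (m + 2)*(m + 3)^2*(m^2 - 7*m + 12) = (m - 4)*(m + 2)*(m + 3)^2*(m - 3)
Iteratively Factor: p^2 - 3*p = (p)*(p - 3)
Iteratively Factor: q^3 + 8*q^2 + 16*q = (q)*(q^2 + 8*q + 16) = q*(q + 4)*(q + 4)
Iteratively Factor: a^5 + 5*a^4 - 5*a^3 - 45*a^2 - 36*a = (a - 3)*(a^4 + 8*a^3 + 19*a^2 + 12*a) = a*(a - 3)*(a^3 + 8*a^2 + 19*a + 12) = a*(a - 3)*(a + 4)*(a^2 + 4*a + 3) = a*(a - 3)*(a + 3)*(a + 4)*(a + 1)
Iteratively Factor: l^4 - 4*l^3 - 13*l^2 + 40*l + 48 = (l - 4)*(l^3 - 13*l - 12) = (l - 4)*(l + 3)*(l^2 - 3*l - 4) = (l - 4)^2*(l + 3)*(l + 1)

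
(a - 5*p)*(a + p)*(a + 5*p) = a^3 + a^2*p - 25*a*p^2 - 25*p^3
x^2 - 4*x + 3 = (x - 3)*(x - 1)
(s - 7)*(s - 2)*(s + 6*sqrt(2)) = s^3 - 9*s^2 + 6*sqrt(2)*s^2 - 54*sqrt(2)*s + 14*s + 84*sqrt(2)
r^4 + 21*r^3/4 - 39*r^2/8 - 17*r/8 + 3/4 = (r - 1)*(r - 1/4)*(r + 1/2)*(r + 6)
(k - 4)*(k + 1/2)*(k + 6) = k^3 + 5*k^2/2 - 23*k - 12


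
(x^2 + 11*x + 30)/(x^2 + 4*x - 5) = (x + 6)/(x - 1)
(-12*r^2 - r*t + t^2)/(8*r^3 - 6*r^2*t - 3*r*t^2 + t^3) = (-3*r - t)/(2*r^2 - r*t - t^2)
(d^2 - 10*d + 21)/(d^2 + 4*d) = (d^2 - 10*d + 21)/(d*(d + 4))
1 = 1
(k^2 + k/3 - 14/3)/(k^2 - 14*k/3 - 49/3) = (k - 2)/(k - 7)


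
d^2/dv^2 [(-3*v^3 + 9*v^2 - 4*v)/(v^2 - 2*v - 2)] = 4*(-2*v^3 + 9*v^2 - 30*v + 26)/(v^6 - 6*v^5 + 6*v^4 + 16*v^3 - 12*v^2 - 24*v - 8)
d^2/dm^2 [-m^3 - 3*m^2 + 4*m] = -6*m - 6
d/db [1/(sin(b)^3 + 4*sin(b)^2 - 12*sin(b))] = (-3*cos(b) - 8/tan(b) + 12*cos(b)/sin(b)^2)/((sin(b) - 2)^2*(sin(b) + 6)^2)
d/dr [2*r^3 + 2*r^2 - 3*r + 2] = 6*r^2 + 4*r - 3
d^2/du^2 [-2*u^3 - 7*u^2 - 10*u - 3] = -12*u - 14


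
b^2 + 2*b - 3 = (b - 1)*(b + 3)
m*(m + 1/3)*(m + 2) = m^3 + 7*m^2/3 + 2*m/3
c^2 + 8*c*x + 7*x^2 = (c + x)*(c + 7*x)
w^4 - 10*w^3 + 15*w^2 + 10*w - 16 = (w - 8)*(w - 2)*(w - 1)*(w + 1)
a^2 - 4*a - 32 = (a - 8)*(a + 4)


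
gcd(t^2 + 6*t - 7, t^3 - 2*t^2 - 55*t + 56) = t^2 + 6*t - 7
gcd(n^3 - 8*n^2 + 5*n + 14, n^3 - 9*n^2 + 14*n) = n^2 - 9*n + 14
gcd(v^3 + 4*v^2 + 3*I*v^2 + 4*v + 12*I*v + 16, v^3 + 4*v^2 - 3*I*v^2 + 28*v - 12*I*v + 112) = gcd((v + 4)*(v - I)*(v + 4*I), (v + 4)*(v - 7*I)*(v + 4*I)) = v^2 + v*(4 + 4*I) + 16*I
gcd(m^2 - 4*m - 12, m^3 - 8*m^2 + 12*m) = m - 6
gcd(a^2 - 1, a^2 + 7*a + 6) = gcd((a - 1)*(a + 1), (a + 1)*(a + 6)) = a + 1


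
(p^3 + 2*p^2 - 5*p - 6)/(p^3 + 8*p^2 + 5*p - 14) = (p^3 + 2*p^2 - 5*p - 6)/(p^3 + 8*p^2 + 5*p - 14)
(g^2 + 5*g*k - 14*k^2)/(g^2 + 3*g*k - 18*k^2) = (g^2 + 5*g*k - 14*k^2)/(g^2 + 3*g*k - 18*k^2)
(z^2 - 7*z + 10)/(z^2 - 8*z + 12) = (z - 5)/(z - 6)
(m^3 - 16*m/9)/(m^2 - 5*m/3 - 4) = m*(3*m - 4)/(3*(m - 3))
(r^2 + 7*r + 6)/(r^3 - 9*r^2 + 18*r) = (r^2 + 7*r + 6)/(r*(r^2 - 9*r + 18))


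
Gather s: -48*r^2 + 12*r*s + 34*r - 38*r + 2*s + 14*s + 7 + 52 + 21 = -48*r^2 - 4*r + s*(12*r + 16) + 80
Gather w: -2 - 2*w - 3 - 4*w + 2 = -6*w - 3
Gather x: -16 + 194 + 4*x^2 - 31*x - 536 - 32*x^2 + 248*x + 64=-28*x^2 + 217*x - 294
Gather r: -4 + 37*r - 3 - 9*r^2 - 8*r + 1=-9*r^2 + 29*r - 6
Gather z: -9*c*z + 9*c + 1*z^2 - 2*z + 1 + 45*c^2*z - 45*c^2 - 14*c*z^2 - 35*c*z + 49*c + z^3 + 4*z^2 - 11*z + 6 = -45*c^2 + 58*c + z^3 + z^2*(5 - 14*c) + z*(45*c^2 - 44*c - 13) + 7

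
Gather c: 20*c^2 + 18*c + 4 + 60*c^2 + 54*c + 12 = 80*c^2 + 72*c + 16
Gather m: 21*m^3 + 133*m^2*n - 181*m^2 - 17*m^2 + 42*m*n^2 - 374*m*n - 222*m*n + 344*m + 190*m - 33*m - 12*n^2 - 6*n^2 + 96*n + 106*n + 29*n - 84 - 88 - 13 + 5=21*m^3 + m^2*(133*n - 198) + m*(42*n^2 - 596*n + 501) - 18*n^2 + 231*n - 180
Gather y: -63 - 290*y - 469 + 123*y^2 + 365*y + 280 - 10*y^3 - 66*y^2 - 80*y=-10*y^3 + 57*y^2 - 5*y - 252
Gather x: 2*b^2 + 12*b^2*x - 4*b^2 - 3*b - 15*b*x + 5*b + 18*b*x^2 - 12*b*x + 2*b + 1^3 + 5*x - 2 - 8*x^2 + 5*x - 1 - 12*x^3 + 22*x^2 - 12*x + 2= -2*b^2 + 4*b - 12*x^3 + x^2*(18*b + 14) + x*(12*b^2 - 27*b - 2)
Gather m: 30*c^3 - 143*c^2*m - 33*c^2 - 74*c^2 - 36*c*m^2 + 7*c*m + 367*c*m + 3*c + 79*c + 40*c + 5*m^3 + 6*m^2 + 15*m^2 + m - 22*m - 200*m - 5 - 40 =30*c^3 - 107*c^2 + 122*c + 5*m^3 + m^2*(21 - 36*c) + m*(-143*c^2 + 374*c - 221) - 45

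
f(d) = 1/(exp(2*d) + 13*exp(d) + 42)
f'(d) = (-2*exp(2*d) - 13*exp(d))/(exp(2*d) + 13*exp(d) + 42)^2 = (-2*exp(d) - 13)*exp(d)/(exp(2*d) + 13*exp(d) + 42)^2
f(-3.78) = 0.02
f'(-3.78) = -0.00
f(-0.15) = 0.02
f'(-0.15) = -0.00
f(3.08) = 0.00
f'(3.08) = -0.00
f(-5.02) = 0.02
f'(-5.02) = -0.00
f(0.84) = 0.01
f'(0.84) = -0.01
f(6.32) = 0.00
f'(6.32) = -0.00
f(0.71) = 0.01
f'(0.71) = -0.01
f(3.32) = 0.00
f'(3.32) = -0.00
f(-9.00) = 0.02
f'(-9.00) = 0.00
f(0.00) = 0.02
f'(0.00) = 0.00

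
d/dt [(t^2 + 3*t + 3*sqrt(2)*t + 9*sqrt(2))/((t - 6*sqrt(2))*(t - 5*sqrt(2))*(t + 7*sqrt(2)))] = (-t^4 - 6*sqrt(2)*t^3 - 6*t^3 - 70*t^2 - 15*sqrt(2)*t^2 + 144*t + 840*sqrt(2)*t + 2520 + 2106*sqrt(2))/(t^6 - 8*sqrt(2)*t^5 - 156*t^4 + 1592*sqrt(2)*t^3 + 2116*t^2 - 78960*sqrt(2)*t + 352800)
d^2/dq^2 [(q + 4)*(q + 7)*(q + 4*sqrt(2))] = 6*q + 8*sqrt(2) + 22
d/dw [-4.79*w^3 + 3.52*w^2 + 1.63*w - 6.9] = -14.37*w^2 + 7.04*w + 1.63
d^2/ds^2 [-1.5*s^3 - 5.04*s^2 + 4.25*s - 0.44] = -9.0*s - 10.08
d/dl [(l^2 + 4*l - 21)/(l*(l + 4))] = 42*(l + 2)/(l^2*(l^2 + 8*l + 16))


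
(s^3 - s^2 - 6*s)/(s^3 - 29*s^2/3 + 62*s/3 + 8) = 3*s*(s^2 - s - 6)/(3*s^3 - 29*s^2 + 62*s + 24)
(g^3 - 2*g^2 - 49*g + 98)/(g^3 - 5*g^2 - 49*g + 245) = (g - 2)/(g - 5)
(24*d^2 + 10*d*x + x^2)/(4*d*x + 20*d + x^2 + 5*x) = (6*d + x)/(x + 5)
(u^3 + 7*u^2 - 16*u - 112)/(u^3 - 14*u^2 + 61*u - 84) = (u^2 + 11*u + 28)/(u^2 - 10*u + 21)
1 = 1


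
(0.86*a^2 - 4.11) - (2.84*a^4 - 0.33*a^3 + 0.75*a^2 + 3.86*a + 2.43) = -2.84*a^4 + 0.33*a^3 + 0.11*a^2 - 3.86*a - 6.54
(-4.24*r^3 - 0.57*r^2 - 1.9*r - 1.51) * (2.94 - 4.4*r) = 18.656*r^4 - 9.9576*r^3 + 6.6842*r^2 + 1.058*r - 4.4394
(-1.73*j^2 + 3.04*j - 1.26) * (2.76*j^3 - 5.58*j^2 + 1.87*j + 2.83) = -4.7748*j^5 + 18.0438*j^4 - 23.6759*j^3 + 7.8197*j^2 + 6.247*j - 3.5658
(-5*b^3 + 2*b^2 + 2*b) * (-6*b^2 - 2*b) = 30*b^5 - 2*b^4 - 16*b^3 - 4*b^2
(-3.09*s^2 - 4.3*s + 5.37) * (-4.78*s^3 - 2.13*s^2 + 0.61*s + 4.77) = 14.7702*s^5 + 27.1357*s^4 - 18.3945*s^3 - 28.8004*s^2 - 17.2353*s + 25.6149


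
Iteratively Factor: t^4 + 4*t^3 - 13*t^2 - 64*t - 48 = (t + 1)*(t^3 + 3*t^2 - 16*t - 48) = (t + 1)*(t + 3)*(t^2 - 16) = (t - 4)*(t + 1)*(t + 3)*(t + 4)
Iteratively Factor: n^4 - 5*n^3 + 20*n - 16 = (n - 4)*(n^3 - n^2 - 4*n + 4) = (n - 4)*(n - 2)*(n^2 + n - 2) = (n - 4)*(n - 2)*(n + 2)*(n - 1)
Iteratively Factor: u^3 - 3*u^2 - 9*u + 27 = (u + 3)*(u^2 - 6*u + 9) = (u - 3)*(u + 3)*(u - 3)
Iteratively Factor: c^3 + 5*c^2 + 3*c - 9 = (c - 1)*(c^2 + 6*c + 9) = (c - 1)*(c + 3)*(c + 3)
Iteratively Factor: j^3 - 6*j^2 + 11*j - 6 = (j - 2)*(j^2 - 4*j + 3) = (j - 3)*(j - 2)*(j - 1)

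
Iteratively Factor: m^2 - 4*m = (m - 4)*(m)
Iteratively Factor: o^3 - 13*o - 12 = (o - 4)*(o^2 + 4*o + 3) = (o - 4)*(o + 3)*(o + 1)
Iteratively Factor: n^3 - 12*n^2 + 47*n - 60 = (n - 3)*(n^2 - 9*n + 20) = (n - 5)*(n - 3)*(n - 4)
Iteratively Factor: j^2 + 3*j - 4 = (j - 1)*(j + 4)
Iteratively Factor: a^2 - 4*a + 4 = (a - 2)*(a - 2)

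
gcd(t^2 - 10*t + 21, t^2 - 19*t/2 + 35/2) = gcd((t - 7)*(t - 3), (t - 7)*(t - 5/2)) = t - 7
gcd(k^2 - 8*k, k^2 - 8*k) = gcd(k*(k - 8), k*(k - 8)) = k^2 - 8*k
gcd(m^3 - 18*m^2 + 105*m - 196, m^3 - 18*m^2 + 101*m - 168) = m - 7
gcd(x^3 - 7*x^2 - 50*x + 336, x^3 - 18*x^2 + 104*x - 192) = x^2 - 14*x + 48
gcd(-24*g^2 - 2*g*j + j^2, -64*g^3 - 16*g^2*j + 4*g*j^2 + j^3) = 4*g + j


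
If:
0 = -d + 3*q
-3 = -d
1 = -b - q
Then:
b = -2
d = 3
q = 1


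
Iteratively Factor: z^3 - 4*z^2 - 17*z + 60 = (z - 5)*(z^2 + z - 12) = (z - 5)*(z + 4)*(z - 3)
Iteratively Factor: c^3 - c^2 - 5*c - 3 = (c + 1)*(c^2 - 2*c - 3) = (c - 3)*(c + 1)*(c + 1)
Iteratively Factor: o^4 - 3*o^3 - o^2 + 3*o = (o + 1)*(o^3 - 4*o^2 + 3*o) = (o - 1)*(o + 1)*(o^2 - 3*o) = o*(o - 1)*(o + 1)*(o - 3)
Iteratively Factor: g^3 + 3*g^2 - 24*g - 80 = (g + 4)*(g^2 - g - 20) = (g - 5)*(g + 4)*(g + 4)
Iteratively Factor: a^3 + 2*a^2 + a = (a + 1)*(a^2 + a) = (a + 1)^2*(a)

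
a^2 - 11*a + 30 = (a - 6)*(a - 5)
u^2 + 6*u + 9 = (u + 3)^2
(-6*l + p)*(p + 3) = -6*l*p - 18*l + p^2 + 3*p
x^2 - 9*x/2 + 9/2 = (x - 3)*(x - 3/2)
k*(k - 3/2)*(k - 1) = k^3 - 5*k^2/2 + 3*k/2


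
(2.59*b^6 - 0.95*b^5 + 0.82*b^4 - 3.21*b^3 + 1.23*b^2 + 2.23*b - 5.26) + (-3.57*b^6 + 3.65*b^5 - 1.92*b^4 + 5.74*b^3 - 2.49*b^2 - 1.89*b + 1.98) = -0.98*b^6 + 2.7*b^5 - 1.1*b^4 + 2.53*b^3 - 1.26*b^2 + 0.34*b - 3.28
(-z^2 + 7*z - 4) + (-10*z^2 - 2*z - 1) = -11*z^2 + 5*z - 5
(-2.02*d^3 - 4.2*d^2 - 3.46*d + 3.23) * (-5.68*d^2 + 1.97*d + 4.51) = 11.4736*d^5 + 19.8766*d^4 + 2.2686*d^3 - 44.1046*d^2 - 9.2415*d + 14.5673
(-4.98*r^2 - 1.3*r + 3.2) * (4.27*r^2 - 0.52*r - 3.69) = -21.2646*r^4 - 2.9614*r^3 + 32.7162*r^2 + 3.133*r - 11.808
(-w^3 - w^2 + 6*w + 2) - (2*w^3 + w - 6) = -3*w^3 - w^2 + 5*w + 8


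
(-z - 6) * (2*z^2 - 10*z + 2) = -2*z^3 - 2*z^2 + 58*z - 12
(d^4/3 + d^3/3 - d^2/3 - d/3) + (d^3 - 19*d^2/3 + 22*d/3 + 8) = d^4/3 + 4*d^3/3 - 20*d^2/3 + 7*d + 8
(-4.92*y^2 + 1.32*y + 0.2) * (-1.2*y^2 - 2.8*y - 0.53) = 5.904*y^4 + 12.192*y^3 - 1.3284*y^2 - 1.2596*y - 0.106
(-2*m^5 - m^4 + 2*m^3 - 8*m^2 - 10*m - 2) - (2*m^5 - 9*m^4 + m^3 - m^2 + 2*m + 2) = -4*m^5 + 8*m^4 + m^3 - 7*m^2 - 12*m - 4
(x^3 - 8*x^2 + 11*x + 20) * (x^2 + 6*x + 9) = x^5 - 2*x^4 - 28*x^3 + 14*x^2 + 219*x + 180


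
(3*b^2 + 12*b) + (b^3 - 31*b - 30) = b^3 + 3*b^2 - 19*b - 30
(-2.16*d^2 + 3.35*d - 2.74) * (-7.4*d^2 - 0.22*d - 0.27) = 15.984*d^4 - 24.3148*d^3 + 20.1222*d^2 - 0.3017*d + 0.7398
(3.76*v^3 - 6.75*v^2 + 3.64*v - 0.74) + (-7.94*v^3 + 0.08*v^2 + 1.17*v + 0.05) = -4.18*v^3 - 6.67*v^2 + 4.81*v - 0.69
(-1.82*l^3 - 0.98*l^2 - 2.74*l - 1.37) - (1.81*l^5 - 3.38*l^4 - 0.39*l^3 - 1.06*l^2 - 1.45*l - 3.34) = -1.81*l^5 + 3.38*l^4 - 1.43*l^3 + 0.0800000000000001*l^2 - 1.29*l + 1.97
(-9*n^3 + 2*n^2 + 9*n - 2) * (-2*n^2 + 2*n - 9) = 18*n^5 - 22*n^4 + 67*n^3 + 4*n^2 - 85*n + 18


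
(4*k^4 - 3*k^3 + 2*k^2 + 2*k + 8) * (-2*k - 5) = -8*k^5 - 14*k^4 + 11*k^3 - 14*k^2 - 26*k - 40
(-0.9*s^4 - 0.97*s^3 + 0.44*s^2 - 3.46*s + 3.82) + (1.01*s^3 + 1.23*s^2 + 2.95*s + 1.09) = -0.9*s^4 + 0.04*s^3 + 1.67*s^2 - 0.51*s + 4.91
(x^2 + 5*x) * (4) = 4*x^2 + 20*x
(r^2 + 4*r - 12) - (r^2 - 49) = 4*r + 37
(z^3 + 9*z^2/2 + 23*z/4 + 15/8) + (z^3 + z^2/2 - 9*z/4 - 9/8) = 2*z^3 + 5*z^2 + 7*z/2 + 3/4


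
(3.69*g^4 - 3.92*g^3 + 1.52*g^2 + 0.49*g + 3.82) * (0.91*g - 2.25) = 3.3579*g^5 - 11.8697*g^4 + 10.2032*g^3 - 2.9741*g^2 + 2.3737*g - 8.595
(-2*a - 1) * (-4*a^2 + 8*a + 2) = 8*a^3 - 12*a^2 - 12*a - 2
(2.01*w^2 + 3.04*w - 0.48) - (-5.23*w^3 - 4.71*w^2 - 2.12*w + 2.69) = 5.23*w^3 + 6.72*w^2 + 5.16*w - 3.17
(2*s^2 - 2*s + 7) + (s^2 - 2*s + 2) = 3*s^2 - 4*s + 9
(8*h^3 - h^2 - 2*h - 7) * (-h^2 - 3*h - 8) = -8*h^5 - 23*h^4 - 59*h^3 + 21*h^2 + 37*h + 56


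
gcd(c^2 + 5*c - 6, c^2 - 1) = c - 1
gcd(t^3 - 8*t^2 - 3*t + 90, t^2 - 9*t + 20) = t - 5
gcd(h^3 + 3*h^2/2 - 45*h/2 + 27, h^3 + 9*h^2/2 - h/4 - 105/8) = h - 3/2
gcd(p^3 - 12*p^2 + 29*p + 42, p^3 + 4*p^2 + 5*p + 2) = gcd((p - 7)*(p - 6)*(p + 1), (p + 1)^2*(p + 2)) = p + 1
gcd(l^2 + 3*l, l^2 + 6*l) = l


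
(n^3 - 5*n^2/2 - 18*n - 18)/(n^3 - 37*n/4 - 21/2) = 2*(n - 6)/(2*n - 7)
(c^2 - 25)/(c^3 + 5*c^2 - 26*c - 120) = (c + 5)/(c^2 + 10*c + 24)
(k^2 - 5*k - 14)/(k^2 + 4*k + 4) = (k - 7)/(k + 2)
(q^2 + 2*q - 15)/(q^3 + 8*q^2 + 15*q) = (q - 3)/(q*(q + 3))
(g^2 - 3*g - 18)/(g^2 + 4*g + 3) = (g - 6)/(g + 1)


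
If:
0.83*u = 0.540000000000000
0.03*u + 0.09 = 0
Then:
No Solution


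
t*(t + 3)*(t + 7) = t^3 + 10*t^2 + 21*t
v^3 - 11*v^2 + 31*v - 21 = (v - 7)*(v - 3)*(v - 1)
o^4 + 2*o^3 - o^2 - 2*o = o*(o - 1)*(o + 1)*(o + 2)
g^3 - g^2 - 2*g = g*(g - 2)*(g + 1)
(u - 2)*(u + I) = u^2 - 2*u + I*u - 2*I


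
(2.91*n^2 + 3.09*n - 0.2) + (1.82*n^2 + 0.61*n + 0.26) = 4.73*n^2 + 3.7*n + 0.06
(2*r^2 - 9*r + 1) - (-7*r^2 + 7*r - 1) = 9*r^2 - 16*r + 2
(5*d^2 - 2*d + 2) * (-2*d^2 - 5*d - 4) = -10*d^4 - 21*d^3 - 14*d^2 - 2*d - 8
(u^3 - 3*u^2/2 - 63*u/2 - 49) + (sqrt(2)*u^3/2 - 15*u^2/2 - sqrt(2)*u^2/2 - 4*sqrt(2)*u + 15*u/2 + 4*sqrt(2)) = sqrt(2)*u^3/2 + u^3 - 9*u^2 - sqrt(2)*u^2/2 - 24*u - 4*sqrt(2)*u - 49 + 4*sqrt(2)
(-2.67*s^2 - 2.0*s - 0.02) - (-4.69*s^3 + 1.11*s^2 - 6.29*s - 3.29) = 4.69*s^3 - 3.78*s^2 + 4.29*s + 3.27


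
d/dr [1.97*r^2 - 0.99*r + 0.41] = 3.94*r - 0.99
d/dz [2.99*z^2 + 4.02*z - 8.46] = 5.98*z + 4.02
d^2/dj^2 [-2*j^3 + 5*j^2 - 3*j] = 10 - 12*j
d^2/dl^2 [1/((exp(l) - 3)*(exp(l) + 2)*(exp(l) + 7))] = (9*exp(5*l) + 66*exp(4*l) + 118*exp(3*l) + 144*exp(2*l) + 1177*exp(l) - 546)*exp(l)/(exp(9*l) + 18*exp(8*l) + 69*exp(7*l) - 378*exp(6*l) - 2409*exp(5*l) + 1782*exp(4*l) + 22751*exp(3*l) + 10458*exp(2*l) - 68796*exp(l) - 74088)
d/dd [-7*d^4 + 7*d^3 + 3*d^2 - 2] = d*(-28*d^2 + 21*d + 6)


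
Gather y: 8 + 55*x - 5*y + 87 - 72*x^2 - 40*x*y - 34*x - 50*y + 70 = -72*x^2 + 21*x + y*(-40*x - 55) + 165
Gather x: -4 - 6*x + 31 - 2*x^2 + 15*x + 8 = -2*x^2 + 9*x + 35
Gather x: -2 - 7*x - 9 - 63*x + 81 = 70 - 70*x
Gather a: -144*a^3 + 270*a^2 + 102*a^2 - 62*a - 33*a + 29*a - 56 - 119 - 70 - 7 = -144*a^3 + 372*a^2 - 66*a - 252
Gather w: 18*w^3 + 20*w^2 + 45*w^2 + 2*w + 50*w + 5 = 18*w^3 + 65*w^2 + 52*w + 5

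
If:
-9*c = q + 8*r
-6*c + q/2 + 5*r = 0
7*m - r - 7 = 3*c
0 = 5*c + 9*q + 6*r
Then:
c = 0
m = 1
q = 0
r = 0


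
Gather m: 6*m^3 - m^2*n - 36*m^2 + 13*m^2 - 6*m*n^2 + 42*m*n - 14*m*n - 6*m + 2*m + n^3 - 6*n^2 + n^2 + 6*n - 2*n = 6*m^3 + m^2*(-n - 23) + m*(-6*n^2 + 28*n - 4) + n^3 - 5*n^2 + 4*n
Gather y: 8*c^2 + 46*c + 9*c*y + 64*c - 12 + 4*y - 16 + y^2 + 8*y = 8*c^2 + 110*c + y^2 + y*(9*c + 12) - 28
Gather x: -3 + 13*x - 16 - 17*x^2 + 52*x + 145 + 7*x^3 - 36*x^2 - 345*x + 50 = 7*x^3 - 53*x^2 - 280*x + 176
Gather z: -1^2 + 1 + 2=2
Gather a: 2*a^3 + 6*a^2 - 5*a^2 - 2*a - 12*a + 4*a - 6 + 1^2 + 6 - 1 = 2*a^3 + a^2 - 10*a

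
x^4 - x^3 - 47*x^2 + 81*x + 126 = (x - 6)*(x - 3)*(x + 1)*(x + 7)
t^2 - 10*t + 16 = (t - 8)*(t - 2)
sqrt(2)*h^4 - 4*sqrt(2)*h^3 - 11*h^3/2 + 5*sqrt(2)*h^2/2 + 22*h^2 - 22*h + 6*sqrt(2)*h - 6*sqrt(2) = (h - 2)^2*(h - 3*sqrt(2))*(sqrt(2)*h + 1/2)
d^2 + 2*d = d*(d + 2)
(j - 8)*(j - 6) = j^2 - 14*j + 48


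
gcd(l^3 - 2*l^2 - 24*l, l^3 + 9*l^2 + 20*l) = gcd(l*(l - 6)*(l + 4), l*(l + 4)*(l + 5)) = l^2 + 4*l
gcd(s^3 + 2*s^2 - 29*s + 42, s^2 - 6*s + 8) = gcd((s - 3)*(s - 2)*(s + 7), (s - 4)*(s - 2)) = s - 2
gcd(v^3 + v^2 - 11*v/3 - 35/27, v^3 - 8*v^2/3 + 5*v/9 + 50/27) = v - 5/3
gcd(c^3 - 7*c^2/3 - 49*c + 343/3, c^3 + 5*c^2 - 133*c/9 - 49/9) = c^2 + 14*c/3 - 49/3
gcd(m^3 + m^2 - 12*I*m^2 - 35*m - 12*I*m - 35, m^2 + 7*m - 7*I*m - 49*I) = m - 7*I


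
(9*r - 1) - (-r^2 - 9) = r^2 + 9*r + 8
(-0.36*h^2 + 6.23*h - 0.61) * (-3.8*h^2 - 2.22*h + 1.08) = 1.368*h^4 - 22.8748*h^3 - 11.9014*h^2 + 8.0826*h - 0.6588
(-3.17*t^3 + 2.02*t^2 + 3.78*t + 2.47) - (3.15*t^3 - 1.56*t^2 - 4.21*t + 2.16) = -6.32*t^3 + 3.58*t^2 + 7.99*t + 0.31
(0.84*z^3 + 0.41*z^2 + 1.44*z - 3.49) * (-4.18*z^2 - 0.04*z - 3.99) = -3.5112*z^5 - 1.7474*z^4 - 9.3872*z^3 + 12.8947*z^2 - 5.606*z + 13.9251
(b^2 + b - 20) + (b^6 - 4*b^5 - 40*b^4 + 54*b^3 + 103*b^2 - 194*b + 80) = b^6 - 4*b^5 - 40*b^4 + 54*b^3 + 104*b^2 - 193*b + 60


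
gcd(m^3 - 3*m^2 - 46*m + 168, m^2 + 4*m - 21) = m + 7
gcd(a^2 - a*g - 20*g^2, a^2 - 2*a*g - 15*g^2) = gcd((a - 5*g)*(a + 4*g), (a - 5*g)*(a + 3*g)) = a - 5*g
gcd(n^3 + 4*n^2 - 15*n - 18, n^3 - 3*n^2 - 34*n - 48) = 1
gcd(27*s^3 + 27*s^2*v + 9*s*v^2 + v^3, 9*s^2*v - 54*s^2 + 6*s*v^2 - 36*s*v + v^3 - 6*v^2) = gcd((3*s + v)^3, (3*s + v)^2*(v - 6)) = 9*s^2 + 6*s*v + v^2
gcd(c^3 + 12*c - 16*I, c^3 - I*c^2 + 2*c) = c - 2*I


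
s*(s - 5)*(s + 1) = s^3 - 4*s^2 - 5*s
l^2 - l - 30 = (l - 6)*(l + 5)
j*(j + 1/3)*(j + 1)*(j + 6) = j^4 + 22*j^3/3 + 25*j^2/3 + 2*j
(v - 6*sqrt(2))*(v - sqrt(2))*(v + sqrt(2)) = v^3 - 6*sqrt(2)*v^2 - 2*v + 12*sqrt(2)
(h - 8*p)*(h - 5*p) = h^2 - 13*h*p + 40*p^2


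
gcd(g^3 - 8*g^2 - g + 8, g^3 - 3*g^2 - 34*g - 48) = g - 8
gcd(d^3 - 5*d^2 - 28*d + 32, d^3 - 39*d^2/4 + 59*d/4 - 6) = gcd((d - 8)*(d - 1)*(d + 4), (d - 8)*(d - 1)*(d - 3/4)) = d^2 - 9*d + 8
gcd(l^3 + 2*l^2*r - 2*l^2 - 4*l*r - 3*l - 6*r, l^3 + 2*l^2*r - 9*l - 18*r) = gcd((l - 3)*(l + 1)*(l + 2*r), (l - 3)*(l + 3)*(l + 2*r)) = l^2 + 2*l*r - 3*l - 6*r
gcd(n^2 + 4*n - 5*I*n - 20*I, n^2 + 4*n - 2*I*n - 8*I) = n + 4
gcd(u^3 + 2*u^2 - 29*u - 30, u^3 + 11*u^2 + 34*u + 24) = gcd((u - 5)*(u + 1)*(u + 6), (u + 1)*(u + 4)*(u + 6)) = u^2 + 7*u + 6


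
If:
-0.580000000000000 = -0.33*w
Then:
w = 1.76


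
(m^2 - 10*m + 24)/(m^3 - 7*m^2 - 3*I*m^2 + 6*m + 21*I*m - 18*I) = (m - 4)/(m^2 - m*(1 + 3*I) + 3*I)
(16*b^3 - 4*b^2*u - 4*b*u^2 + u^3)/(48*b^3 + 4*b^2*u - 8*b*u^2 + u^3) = (-2*b + u)/(-6*b + u)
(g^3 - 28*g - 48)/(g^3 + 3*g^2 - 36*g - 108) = (g^2 + 6*g + 8)/(g^2 + 9*g + 18)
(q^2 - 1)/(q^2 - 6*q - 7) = (q - 1)/(q - 7)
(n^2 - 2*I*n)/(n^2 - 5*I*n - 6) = n/(n - 3*I)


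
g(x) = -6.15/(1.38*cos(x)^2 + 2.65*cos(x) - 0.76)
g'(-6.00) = -0.97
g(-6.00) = -2.01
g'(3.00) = 0.02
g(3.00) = 3.03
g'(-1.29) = 3125.63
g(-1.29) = -76.54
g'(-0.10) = 0.32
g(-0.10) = -1.90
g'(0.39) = -1.48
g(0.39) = -2.14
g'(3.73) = 0.30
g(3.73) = 3.06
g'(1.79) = -7.62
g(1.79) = 4.84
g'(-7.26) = 16.02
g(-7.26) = -5.32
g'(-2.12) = 2.03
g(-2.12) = 3.48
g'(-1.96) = 3.71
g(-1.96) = 3.93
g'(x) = -6.15*(2.76*sin(x)*cos(x) + 2.65*sin(x))/(1.38*cos(x)^2 + 2.65*cos(x) - 0.76)^2 = -(16.974*cos(x) + 16.2975)*sin(x)/(1.38*cos(x)^2 + 2.65*cos(x) - 0.76)^2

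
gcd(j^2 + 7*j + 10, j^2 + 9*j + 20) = j + 5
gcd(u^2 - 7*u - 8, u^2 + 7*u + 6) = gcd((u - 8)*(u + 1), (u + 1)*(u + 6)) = u + 1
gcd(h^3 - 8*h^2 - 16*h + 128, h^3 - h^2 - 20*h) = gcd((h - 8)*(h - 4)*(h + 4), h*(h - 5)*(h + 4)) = h + 4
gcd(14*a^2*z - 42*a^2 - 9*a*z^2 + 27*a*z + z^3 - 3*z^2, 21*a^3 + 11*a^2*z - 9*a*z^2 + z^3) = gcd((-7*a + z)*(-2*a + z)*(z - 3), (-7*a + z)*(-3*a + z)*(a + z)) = -7*a + z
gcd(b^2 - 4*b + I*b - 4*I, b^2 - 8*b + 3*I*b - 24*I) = 1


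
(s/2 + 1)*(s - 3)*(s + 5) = s^3/2 + 2*s^2 - 11*s/2 - 15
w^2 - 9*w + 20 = (w - 5)*(w - 4)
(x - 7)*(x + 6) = x^2 - x - 42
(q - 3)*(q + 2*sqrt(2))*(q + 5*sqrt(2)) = q^3 - 3*q^2 + 7*sqrt(2)*q^2 - 21*sqrt(2)*q + 20*q - 60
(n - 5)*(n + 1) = n^2 - 4*n - 5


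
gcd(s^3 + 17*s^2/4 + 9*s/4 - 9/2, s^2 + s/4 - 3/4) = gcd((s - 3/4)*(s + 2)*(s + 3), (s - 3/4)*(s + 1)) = s - 3/4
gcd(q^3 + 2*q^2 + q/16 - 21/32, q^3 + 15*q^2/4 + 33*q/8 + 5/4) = 1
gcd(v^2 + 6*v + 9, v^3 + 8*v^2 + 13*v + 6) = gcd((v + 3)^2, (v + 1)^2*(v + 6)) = 1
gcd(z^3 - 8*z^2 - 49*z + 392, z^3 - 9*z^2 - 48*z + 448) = z^2 - z - 56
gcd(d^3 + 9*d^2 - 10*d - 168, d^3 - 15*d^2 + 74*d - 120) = d - 4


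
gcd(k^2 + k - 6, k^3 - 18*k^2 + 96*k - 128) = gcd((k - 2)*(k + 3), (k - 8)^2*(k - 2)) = k - 2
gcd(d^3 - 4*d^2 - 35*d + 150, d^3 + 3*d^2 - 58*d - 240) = d + 6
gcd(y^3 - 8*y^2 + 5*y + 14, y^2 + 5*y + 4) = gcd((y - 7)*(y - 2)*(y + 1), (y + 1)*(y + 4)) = y + 1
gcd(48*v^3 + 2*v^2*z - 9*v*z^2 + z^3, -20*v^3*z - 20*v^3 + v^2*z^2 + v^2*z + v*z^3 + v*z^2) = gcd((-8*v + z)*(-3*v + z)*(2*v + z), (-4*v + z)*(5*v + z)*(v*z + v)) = 1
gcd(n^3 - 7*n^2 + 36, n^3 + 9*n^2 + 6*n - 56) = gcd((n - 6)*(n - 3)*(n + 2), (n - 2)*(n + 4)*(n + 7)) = 1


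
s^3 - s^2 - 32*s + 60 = (s - 5)*(s - 2)*(s + 6)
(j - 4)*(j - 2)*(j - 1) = j^3 - 7*j^2 + 14*j - 8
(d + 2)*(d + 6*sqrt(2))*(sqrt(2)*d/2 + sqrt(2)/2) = sqrt(2)*d^3/2 + 3*sqrt(2)*d^2/2 + 6*d^2 + sqrt(2)*d + 18*d + 12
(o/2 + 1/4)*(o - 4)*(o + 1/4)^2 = o^4/2 - 3*o^3/2 - 59*o^2/32 - 39*o/64 - 1/16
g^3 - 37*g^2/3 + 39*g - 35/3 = (g - 7)*(g - 5)*(g - 1/3)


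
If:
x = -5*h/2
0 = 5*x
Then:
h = 0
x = 0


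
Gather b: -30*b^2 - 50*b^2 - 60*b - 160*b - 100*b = -80*b^2 - 320*b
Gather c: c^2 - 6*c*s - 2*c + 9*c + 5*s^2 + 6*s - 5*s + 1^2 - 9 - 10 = c^2 + c*(7 - 6*s) + 5*s^2 + s - 18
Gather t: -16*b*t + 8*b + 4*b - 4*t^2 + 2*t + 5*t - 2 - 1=12*b - 4*t^2 + t*(7 - 16*b) - 3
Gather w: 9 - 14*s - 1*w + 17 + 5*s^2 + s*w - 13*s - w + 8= 5*s^2 - 27*s + w*(s - 2) + 34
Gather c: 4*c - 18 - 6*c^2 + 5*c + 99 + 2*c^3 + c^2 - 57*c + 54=2*c^3 - 5*c^2 - 48*c + 135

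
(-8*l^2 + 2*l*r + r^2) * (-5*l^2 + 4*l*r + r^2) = 40*l^4 - 42*l^3*r - 5*l^2*r^2 + 6*l*r^3 + r^4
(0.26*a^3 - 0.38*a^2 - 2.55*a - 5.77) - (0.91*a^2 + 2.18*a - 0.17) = 0.26*a^3 - 1.29*a^2 - 4.73*a - 5.6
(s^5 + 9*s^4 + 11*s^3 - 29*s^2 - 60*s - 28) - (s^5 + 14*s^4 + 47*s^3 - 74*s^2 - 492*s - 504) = -5*s^4 - 36*s^3 + 45*s^2 + 432*s + 476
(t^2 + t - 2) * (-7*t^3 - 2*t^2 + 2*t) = -7*t^5 - 9*t^4 + 14*t^3 + 6*t^2 - 4*t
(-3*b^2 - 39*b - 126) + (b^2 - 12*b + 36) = -2*b^2 - 51*b - 90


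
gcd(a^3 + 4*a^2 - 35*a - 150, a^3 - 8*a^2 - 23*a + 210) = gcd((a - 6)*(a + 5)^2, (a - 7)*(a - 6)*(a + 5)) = a^2 - a - 30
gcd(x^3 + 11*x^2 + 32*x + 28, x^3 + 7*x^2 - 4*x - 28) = x^2 + 9*x + 14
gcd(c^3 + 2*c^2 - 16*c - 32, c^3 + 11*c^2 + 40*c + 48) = c + 4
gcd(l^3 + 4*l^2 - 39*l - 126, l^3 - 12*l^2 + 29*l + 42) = l - 6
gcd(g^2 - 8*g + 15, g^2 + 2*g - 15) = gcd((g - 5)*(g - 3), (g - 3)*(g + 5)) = g - 3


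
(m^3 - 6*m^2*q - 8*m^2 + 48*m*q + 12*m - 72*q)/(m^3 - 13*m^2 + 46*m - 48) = (m^2 - 6*m*q - 6*m + 36*q)/(m^2 - 11*m + 24)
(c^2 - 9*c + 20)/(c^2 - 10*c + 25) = (c - 4)/(c - 5)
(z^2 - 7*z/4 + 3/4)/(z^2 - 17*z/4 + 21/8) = 2*(z - 1)/(2*z - 7)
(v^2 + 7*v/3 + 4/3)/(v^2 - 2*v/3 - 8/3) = (v + 1)/(v - 2)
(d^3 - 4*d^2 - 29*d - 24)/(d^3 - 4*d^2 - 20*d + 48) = (d^3 - 4*d^2 - 29*d - 24)/(d^3 - 4*d^2 - 20*d + 48)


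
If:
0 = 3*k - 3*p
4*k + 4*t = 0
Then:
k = -t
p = -t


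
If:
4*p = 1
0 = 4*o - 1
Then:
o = 1/4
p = 1/4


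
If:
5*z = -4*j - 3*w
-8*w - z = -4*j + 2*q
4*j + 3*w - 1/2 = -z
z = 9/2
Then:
No Solution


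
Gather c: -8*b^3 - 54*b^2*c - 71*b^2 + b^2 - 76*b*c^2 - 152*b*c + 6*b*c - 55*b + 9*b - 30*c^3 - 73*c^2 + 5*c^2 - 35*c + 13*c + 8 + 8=-8*b^3 - 70*b^2 - 46*b - 30*c^3 + c^2*(-76*b - 68) + c*(-54*b^2 - 146*b - 22) + 16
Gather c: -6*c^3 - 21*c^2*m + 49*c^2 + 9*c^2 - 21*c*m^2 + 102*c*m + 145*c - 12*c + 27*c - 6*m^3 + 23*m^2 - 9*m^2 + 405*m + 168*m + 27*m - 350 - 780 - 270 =-6*c^3 + c^2*(58 - 21*m) + c*(-21*m^2 + 102*m + 160) - 6*m^3 + 14*m^2 + 600*m - 1400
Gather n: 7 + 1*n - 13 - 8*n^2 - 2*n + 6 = -8*n^2 - n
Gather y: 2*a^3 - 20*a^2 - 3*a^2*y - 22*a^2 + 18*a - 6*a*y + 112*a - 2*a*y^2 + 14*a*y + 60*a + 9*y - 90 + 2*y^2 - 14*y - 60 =2*a^3 - 42*a^2 + 190*a + y^2*(2 - 2*a) + y*(-3*a^2 + 8*a - 5) - 150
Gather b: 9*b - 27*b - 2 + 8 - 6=-18*b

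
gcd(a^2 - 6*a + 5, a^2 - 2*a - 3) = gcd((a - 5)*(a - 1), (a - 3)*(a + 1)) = 1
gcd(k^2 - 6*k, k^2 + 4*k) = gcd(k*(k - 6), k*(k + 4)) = k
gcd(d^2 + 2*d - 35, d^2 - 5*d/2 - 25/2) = d - 5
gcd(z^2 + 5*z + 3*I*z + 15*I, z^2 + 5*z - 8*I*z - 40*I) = z + 5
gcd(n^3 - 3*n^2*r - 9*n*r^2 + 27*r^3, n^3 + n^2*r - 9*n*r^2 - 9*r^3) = -n^2 + 9*r^2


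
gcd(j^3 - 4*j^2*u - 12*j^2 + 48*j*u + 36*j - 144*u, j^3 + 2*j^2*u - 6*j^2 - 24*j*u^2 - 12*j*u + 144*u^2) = -j^2 + 4*j*u + 6*j - 24*u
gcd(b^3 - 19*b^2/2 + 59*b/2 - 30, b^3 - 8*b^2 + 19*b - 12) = b^2 - 7*b + 12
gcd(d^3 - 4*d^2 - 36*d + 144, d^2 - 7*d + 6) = d - 6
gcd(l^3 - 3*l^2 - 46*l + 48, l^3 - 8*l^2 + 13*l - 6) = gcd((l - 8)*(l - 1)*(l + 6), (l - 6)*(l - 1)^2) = l - 1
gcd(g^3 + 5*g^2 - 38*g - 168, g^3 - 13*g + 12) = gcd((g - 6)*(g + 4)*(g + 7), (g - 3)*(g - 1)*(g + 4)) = g + 4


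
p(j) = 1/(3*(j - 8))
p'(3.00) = -0.01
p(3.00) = -0.07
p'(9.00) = -0.33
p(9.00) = 0.33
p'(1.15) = -0.01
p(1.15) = -0.05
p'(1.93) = -0.01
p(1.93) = -0.05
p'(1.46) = -0.01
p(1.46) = -0.05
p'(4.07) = -0.02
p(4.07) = -0.08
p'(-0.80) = -0.00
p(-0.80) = -0.04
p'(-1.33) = -0.00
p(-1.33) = -0.04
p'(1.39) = -0.01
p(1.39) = -0.05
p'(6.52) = -0.15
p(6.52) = -0.23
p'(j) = -1/(3*(j - 8)^2)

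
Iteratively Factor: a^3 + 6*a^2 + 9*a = (a + 3)*(a^2 + 3*a) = (a + 3)^2*(a)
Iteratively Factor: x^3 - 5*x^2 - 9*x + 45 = (x + 3)*(x^2 - 8*x + 15) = (x - 3)*(x + 3)*(x - 5)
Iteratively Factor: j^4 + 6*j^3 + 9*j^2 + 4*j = (j)*(j^3 + 6*j^2 + 9*j + 4) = j*(j + 4)*(j^2 + 2*j + 1) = j*(j + 1)*(j + 4)*(j + 1)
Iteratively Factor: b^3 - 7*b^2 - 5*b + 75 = (b - 5)*(b^2 - 2*b - 15) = (b - 5)^2*(b + 3)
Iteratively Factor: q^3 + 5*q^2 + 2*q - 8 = (q + 2)*(q^2 + 3*q - 4) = (q - 1)*(q + 2)*(q + 4)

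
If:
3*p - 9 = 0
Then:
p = 3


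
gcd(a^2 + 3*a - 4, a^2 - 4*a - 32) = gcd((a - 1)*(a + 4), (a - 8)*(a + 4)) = a + 4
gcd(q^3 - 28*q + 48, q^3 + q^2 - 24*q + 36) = q^2 + 4*q - 12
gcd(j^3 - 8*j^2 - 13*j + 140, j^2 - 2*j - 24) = j + 4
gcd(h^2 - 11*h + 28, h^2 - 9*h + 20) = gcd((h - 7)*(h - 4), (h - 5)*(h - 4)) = h - 4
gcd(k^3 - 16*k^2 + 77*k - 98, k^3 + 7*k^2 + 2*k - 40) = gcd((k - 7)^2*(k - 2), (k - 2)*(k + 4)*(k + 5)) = k - 2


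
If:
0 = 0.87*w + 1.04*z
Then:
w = -1.19540229885057*z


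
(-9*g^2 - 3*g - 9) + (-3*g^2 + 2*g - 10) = -12*g^2 - g - 19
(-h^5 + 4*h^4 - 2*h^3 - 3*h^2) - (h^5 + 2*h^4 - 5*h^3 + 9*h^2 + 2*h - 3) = -2*h^5 + 2*h^4 + 3*h^3 - 12*h^2 - 2*h + 3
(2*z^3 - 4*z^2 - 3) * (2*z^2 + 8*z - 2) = 4*z^5 + 8*z^4 - 36*z^3 + 2*z^2 - 24*z + 6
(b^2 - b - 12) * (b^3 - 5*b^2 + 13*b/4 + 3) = b^5 - 6*b^4 - 15*b^3/4 + 239*b^2/4 - 42*b - 36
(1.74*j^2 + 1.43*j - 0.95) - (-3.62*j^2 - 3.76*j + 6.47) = 5.36*j^2 + 5.19*j - 7.42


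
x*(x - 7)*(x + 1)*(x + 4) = x^4 - 2*x^3 - 31*x^2 - 28*x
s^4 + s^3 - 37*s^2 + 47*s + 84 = (s - 4)*(s - 3)*(s + 1)*(s + 7)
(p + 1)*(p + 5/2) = p^2 + 7*p/2 + 5/2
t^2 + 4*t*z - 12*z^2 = (t - 2*z)*(t + 6*z)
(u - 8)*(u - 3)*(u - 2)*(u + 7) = u^4 - 6*u^3 - 45*u^2 + 274*u - 336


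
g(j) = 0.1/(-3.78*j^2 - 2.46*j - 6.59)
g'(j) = 0.1*(7.56*j + 2.46)/(-3.78*j^2 - 2.46*j - 6.59)^2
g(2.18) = -0.00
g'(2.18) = 0.00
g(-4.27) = -0.00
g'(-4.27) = -0.00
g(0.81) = -0.01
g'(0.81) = 0.01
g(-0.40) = -0.02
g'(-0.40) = -0.00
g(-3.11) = -0.00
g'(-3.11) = -0.00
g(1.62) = -0.00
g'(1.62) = 0.00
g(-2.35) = -0.00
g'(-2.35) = -0.00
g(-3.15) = -0.00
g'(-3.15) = -0.00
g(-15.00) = -0.00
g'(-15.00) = -0.00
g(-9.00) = -0.00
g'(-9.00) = -0.00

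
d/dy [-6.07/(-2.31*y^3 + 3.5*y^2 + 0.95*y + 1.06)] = (-42.0651*y^2 + 42.49*y + 5.7665)/(-2.31*y^3 + 3.5*y^2 + 0.95*y + 1.06)^2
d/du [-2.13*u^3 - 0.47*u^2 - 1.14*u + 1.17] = -6.39*u^2 - 0.94*u - 1.14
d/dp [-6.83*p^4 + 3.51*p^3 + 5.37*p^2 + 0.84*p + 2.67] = -27.32*p^3 + 10.53*p^2 + 10.74*p + 0.84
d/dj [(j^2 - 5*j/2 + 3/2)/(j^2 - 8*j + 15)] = (-11*j^2 + 54*j - 51)/(2*(j^4 - 16*j^3 + 94*j^2 - 240*j + 225))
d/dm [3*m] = 3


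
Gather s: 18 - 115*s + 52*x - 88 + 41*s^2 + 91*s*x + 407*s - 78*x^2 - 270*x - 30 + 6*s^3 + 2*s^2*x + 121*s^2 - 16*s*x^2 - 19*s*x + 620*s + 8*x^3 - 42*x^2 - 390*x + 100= 6*s^3 + s^2*(2*x + 162) + s*(-16*x^2 + 72*x + 912) + 8*x^3 - 120*x^2 - 608*x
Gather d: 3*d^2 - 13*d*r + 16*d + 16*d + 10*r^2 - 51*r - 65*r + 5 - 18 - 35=3*d^2 + d*(32 - 13*r) + 10*r^2 - 116*r - 48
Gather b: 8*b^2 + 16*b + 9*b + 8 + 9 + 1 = 8*b^2 + 25*b + 18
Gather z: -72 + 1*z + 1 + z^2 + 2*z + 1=z^2 + 3*z - 70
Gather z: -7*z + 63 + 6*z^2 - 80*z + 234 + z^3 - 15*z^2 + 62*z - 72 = z^3 - 9*z^2 - 25*z + 225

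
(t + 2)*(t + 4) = t^2 + 6*t + 8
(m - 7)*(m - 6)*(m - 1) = m^3 - 14*m^2 + 55*m - 42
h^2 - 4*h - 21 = (h - 7)*(h + 3)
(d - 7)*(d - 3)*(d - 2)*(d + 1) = d^4 - 11*d^3 + 29*d^2 - d - 42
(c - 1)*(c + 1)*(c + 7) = c^3 + 7*c^2 - c - 7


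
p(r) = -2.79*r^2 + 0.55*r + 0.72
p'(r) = 0.55 - 5.58*r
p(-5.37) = -82.69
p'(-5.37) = 30.51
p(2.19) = -11.46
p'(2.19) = -11.67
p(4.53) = -54.04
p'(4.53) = -24.73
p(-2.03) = -11.89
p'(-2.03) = 11.88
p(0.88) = -0.96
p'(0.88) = -4.36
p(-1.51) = -6.47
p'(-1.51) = 8.98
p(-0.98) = -2.50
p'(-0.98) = 6.02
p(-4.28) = -52.74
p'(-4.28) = 24.43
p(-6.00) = -103.02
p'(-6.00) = 34.03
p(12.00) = -394.44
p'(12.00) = -66.41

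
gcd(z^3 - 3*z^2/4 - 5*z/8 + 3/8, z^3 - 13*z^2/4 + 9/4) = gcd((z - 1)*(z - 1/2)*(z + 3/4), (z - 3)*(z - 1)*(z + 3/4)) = z^2 - z/4 - 3/4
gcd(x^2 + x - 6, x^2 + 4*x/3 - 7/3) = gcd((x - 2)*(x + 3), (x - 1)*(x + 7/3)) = 1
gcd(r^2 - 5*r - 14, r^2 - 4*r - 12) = r + 2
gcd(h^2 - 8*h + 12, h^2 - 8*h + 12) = h^2 - 8*h + 12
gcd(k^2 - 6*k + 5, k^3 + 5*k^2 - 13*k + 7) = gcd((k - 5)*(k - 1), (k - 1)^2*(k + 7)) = k - 1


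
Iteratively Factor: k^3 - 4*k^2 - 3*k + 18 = (k + 2)*(k^2 - 6*k + 9) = (k - 3)*(k + 2)*(k - 3)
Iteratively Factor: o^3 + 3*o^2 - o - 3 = (o + 3)*(o^2 - 1) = (o - 1)*(o + 3)*(o + 1)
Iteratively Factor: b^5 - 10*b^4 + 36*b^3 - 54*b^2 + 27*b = (b - 1)*(b^4 - 9*b^3 + 27*b^2 - 27*b) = b*(b - 1)*(b^3 - 9*b^2 + 27*b - 27) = b*(b - 3)*(b - 1)*(b^2 - 6*b + 9) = b*(b - 3)^2*(b - 1)*(b - 3)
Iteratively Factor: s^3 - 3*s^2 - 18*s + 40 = (s + 4)*(s^2 - 7*s + 10) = (s - 2)*(s + 4)*(s - 5)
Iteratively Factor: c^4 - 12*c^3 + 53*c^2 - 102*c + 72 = (c - 4)*(c^3 - 8*c^2 + 21*c - 18) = (c - 4)*(c - 3)*(c^2 - 5*c + 6) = (c - 4)*(c - 3)*(c - 2)*(c - 3)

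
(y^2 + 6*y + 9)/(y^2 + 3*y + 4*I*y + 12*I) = (y + 3)/(y + 4*I)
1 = 1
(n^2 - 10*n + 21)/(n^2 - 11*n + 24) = (n - 7)/(n - 8)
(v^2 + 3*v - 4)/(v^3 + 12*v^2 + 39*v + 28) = (v - 1)/(v^2 + 8*v + 7)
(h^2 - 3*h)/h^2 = (h - 3)/h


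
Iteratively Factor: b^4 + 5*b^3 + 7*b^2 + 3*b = (b + 3)*(b^3 + 2*b^2 + b) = (b + 1)*(b + 3)*(b^2 + b) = (b + 1)^2*(b + 3)*(b)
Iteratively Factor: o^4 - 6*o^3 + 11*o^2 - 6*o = (o - 2)*(o^3 - 4*o^2 + 3*o) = (o - 2)*(o - 1)*(o^2 - 3*o) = (o - 3)*(o - 2)*(o - 1)*(o)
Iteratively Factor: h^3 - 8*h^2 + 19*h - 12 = (h - 1)*(h^2 - 7*h + 12) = (h - 3)*(h - 1)*(h - 4)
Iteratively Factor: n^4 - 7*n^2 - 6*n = (n - 3)*(n^3 + 3*n^2 + 2*n) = (n - 3)*(n + 1)*(n^2 + 2*n) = n*(n - 3)*(n + 1)*(n + 2)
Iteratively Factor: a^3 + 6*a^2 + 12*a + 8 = (a + 2)*(a^2 + 4*a + 4) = (a + 2)^2*(a + 2)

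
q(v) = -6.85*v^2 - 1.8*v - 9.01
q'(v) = -13.7*v - 1.8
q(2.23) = -47.09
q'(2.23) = -32.35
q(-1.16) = -16.14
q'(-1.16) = 14.09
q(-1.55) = -22.68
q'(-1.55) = 19.44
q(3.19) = -84.46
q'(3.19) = -45.50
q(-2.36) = -42.91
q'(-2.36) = 30.53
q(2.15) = -44.54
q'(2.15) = -31.26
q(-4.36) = -131.38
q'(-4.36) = 57.93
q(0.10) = -9.26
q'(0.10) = -3.17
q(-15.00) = -1523.26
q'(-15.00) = 203.70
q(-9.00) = -547.66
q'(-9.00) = 121.50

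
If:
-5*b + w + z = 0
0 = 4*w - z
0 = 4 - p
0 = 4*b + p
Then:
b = -1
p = 4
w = -1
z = -4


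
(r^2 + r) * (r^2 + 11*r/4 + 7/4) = r^4 + 15*r^3/4 + 9*r^2/2 + 7*r/4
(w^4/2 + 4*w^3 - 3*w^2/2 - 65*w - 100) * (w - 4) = w^5/2 + 2*w^4 - 35*w^3/2 - 59*w^2 + 160*w + 400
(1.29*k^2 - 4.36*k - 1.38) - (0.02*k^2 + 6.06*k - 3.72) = 1.27*k^2 - 10.42*k + 2.34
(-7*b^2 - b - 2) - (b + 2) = -7*b^2 - 2*b - 4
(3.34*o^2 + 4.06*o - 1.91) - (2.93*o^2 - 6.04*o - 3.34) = 0.41*o^2 + 10.1*o + 1.43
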